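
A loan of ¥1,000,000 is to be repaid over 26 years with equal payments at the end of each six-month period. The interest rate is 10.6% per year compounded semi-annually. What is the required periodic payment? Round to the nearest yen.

Level ordinary annuity; solve PV = PMT × [(1 − (1+r)^−n)/r] for PMT.
Periodic rate r = 0.106/2 per half-year; n is counted in half-years.
With n = 52: PMT = 1,000,000 / ([(1 − (1+r)^−n)/r]) = ¥56,879

¥56,879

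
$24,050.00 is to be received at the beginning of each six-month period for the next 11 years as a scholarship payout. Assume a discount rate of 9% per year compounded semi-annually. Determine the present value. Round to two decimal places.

$346,433.61

This is an annuity due: 22 payments of $24,050.00 at the beginning of each six-month period.
Periodic rate r = 0.09/2 per half-year; n is counted in half-years.
PV = PMT × [(1 − (1+r)^−n)/r] × (1+r) = 24,050 × [1 − (1+r)^−22] / r × (1+r) = $346,433.61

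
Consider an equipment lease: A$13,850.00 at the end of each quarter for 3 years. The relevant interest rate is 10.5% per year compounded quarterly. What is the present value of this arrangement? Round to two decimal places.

A$141,000.73

This is an ordinary annuity: 12 payments of A$13,850.00 at the end of each quarter.
Periodic rate r = 0.105/4 per quarter; n is counted in quarters.
PV = PMT × [(1 − (1+r)^−n)/r] = 13,850 × [1 − (1+r)^−12] / r = A$141,000.73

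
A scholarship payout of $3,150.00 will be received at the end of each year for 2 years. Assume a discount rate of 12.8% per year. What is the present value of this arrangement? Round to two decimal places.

$5,268.22

This is an ordinary annuity: 2 payments of $3,150.00 at the end of each year.
Periodic rate r = 0.128 per year.
PV = PMT × [(1 − (1+r)^−n)/r] = 3,150 × [1 − (1+r)^−2] / r = $5,268.22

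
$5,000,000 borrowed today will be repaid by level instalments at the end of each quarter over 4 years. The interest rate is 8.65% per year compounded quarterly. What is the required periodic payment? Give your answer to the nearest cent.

Level ordinary annuity; solve PV = PMT × [(1 − (1+r)^−n)/r] for PMT.
Periodic rate r = 0.0865/4 per quarter; n is counted in quarters.
With n = 16: PMT = 5,000,000 / ([(1 − (1+r)^−n)/r]) = $373,007.72

$373,007.72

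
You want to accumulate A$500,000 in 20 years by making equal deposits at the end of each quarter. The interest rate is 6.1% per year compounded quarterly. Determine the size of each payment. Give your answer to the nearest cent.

A$3,236.23

Level ordinary annuity; solve FV = PMT × [((1+r)^n − 1)/r] for PMT.
Periodic rate r = 0.061/4 per quarter; n is counted in quarters.
With n = 80: PMT = 500,000 / ([((1+r)^n − 1)/r]) = A$3,236.23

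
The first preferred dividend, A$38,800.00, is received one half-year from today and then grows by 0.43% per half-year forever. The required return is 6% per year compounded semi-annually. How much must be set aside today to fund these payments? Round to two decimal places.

Periodic rate r = 0.06/2 per half-year.
Growing perpetuity (Gordon): PV = PMT₁ / (r − g) = 38,800 / (r − 0.0043) = A$1,509,727.63.

A$1,509,727.63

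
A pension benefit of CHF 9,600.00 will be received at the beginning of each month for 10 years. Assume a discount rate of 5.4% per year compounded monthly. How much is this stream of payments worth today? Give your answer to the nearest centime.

This is an annuity due: 120 payments of CHF 9,600.00 at the beginning of each month.
Periodic rate r = 0.054/12 per month; n is counted in months.
PV = PMT × [(1 − (1+r)^−n)/r] × (1+r) = 9,600 × [1 − (1+r)^−120] / r × (1+r) = CHF 892,629.02

CHF 892,629.02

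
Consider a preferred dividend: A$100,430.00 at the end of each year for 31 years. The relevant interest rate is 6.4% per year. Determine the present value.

This is an ordinary annuity: 31 payments of A$100,430.00 at the end of each year.
Periodic rate r = 0.064 per year.
PV = PMT × [(1 − (1+r)^−n)/r] = 100,430 × [1 − (1+r)^−31] / r = A$1,339,871.77

A$1,339,871.77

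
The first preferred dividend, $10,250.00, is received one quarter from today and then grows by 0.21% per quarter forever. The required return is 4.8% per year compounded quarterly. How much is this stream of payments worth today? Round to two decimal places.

$1,035,353.54

Periodic rate r = 0.048/4 per quarter.
Growing perpetuity (Gordon): PV = PMT₁ / (r − g) = 10,250 / (r − 0.0021) = $1,035,353.54.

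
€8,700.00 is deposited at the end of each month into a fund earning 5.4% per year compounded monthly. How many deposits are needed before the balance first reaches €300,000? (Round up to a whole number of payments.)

Periodic rate r = 0.054/12 per month; n is counted in months.
Ordinary annuity FV: 300,000 = 8,700 × [((1+r)^n − 1)/r].
(1+r)^n = 1 + 300,000 × r / 8,700, so n = ln(1 + 300,000·r/8,700) / ln(1+r) = 32.13.
Round up to a whole number of payments: n = 33.

33 payments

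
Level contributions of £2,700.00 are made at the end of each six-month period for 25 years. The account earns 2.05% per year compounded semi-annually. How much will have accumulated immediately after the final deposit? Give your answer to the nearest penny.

This is an ordinary annuity: 50 deposits of £2,700.00 at the end of each six-month period.
Periodic rate r = 0.0205/2 per half-year; n is counted in half-years.
FV = PMT × [((1+r)^n − 1)/r] = 2,700 × [(1+r)^50 − 1] / r = £175,199.73

£175,199.73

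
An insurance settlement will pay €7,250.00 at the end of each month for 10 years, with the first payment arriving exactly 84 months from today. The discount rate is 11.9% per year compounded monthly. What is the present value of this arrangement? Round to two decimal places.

Ordinary annuity of 120 payments, first payment at period 84.
Periodic rate r = 0.119/12 per month; n is counted in months.
The ordinary-annuity PV formula values the stream one period before the first payment (period 83); discount that back 83 periods:
PV₀ = 7,250 × [1 − (1+r)^−120] / r × (1+r)^−83 = €223,679.35

€223,679.35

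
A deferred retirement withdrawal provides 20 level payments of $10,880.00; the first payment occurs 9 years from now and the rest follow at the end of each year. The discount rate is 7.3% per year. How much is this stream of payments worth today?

$64,096.03

Ordinary annuity of 20 payments, first payment at period 9.
Periodic rate r = 0.073 per year.
The ordinary-annuity PV formula values the stream one period before the first payment (period 8); discount that back 8 periods:
PV₀ = 10,880 × [1 − (1+r)^−20] / r × (1+r)^−8 = $64,096.03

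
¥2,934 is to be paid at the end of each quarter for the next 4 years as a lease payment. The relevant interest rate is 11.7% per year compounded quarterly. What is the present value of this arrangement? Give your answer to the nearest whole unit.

This is an ordinary annuity: 16 payments of ¥2,934 at the end of each quarter.
Periodic rate r = 0.117/4 per quarter; n is counted in quarters.
PV = PMT × [(1 − (1+r)^−n)/r] = 2,934 × [1 − (1+r)^−16] / r = ¥37,066

¥37,066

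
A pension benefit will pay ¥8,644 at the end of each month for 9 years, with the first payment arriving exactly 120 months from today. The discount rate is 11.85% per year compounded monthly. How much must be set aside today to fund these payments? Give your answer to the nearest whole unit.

Ordinary annuity of 108 payments, first payment at period 120.
Periodic rate r = 0.1185/12 per month; n is counted in months.
The ordinary-annuity PV formula values the stream one period before the first payment (period 119); discount that back 119 periods:
PV₀ = 8,644 × [1 − (1+r)^−108] / r × (1+r)^−119 = ¥177,786

¥177,786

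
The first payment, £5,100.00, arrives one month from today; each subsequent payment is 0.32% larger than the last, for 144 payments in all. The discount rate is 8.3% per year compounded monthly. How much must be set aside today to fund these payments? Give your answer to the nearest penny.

£566,537.49

Periodic rate r = 0.083/12 per month; n is counted in months.
Growing ordinary annuity: PV = PMT₁ × [1 − ((1+g)/(1+r))^n] / (r − g) = 5,100 × [1 − ((1+0.0032)/(1+r))^144] / (r − 0.0032) = £566,537.49.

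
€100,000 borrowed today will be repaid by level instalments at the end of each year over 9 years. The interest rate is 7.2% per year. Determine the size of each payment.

Level ordinary annuity; solve PV = PMT × [(1 − (1+r)^−n)/r] for PMT.
Periodic rate r = 0.072 per year.
With n = 9: PMT = 100,000 / ([(1 − (1+r)^−n)/r]) = €15,479.49

€15,479.49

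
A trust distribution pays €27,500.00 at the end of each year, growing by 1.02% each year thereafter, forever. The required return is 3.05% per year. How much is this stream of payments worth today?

Periodic rate r = 0.0305 per year.
Growing perpetuity (Gordon): PV = PMT₁ / (r − g) = 27,500 / (r − 0.0102) = €1,354,679.80.

€1,354,679.80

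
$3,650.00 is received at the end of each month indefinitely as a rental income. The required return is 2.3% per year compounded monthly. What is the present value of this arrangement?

Periodic rate r = 0.023/12 per month.
Level perpetuity: PV = PMT / r = 3,650 / (0.023/12) = $1,904,347.83.

$1,904,347.83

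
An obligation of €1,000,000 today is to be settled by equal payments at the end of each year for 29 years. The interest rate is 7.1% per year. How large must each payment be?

Level ordinary annuity; solve PV = PMT × [(1 − (1+r)^−n)/r] for PMT.
Periodic rate r = 0.071 per year.
With n = 29: PMT = 1,000,000 / ([(1 − (1+r)^−n)/r]) = €82,252.66

€82,252.66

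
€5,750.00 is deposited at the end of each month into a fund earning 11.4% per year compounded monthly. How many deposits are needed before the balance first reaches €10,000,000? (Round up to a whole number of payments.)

Periodic rate r = 0.114/12 per month; n is counted in months.
Ordinary annuity FV: 10,000,000 = 5,750 × [((1+r)^n − 1)/r].
(1+r)^n = 1 + 10,000,000 × r / 5,750, so n = ln(1 + 10,000,000·r/5,750) / ln(1+r) = 302.84.
Round up to a whole number of payments: n = 303.

303 payments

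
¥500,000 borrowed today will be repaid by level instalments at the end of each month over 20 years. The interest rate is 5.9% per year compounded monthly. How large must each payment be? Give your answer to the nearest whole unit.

¥3,553

Level ordinary annuity; solve PV = PMT × [(1 − (1+r)^−n)/r] for PMT.
Periodic rate r = 0.059/12 per month; n is counted in months.
With n = 240: PMT = 500,000 / ([(1 − (1+r)^−n)/r]) = ¥3,553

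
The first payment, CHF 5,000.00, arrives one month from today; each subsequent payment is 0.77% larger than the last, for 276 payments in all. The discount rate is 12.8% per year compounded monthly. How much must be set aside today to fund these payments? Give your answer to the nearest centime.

CHF 936,643.74

Periodic rate r = 0.128/12 per month; n is counted in months.
Growing ordinary annuity: PV = PMT₁ × [1 − ((1+g)/(1+r))^n] / (r − g) = 5,000 × [1 − ((1+0.0077)/(1+r))^276] / (r − 0.0077) = CHF 936,643.74.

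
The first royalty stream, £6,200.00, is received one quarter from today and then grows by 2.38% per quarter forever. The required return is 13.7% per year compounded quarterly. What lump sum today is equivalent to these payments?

Periodic rate r = 0.137/4 per quarter.
Growing perpetuity (Gordon): PV = PMT₁ / (r − g) = 6,200 / (r − 0.0238) = £593,301.44.

£593,301.44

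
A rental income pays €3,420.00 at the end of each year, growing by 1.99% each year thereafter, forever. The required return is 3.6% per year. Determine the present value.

Periodic rate r = 0.036 per year.
Growing perpetuity (Gordon): PV = PMT₁ / (r − g) = 3,420 / (r − 0.0199) = €212,422.36.

€212,422.36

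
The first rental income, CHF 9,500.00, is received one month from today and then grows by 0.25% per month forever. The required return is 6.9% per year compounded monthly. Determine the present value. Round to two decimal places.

Periodic rate r = 0.069/12 per month.
Growing perpetuity (Gordon): PV = PMT₁ / (r − g) = 9,500 / (r − 0.0025) = CHF 2,923,076.92.

CHF 2,923,076.92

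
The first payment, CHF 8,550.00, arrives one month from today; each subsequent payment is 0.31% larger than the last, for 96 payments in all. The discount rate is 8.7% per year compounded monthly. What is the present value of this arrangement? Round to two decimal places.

Periodic rate r = 0.087/12 per month; n is counted in months.
Growing ordinary annuity: PV = PMT₁ × [1 − ((1+g)/(1+r))^n] / (r − g) = 8,550 × [1 − ((1+0.0031)/(1+r))^96] / (r − 0.0031) = CHF 674,169.46.

CHF 674,169.46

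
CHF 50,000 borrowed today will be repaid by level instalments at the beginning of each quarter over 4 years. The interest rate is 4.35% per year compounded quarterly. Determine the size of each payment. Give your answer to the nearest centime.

Level annuity due; solve PV = PMT × [(1 − (1+r)^−n)/r] × (1+r) for PMT.
Periodic rate r = 0.0435/4 per quarter; n is counted in quarters.
With n = 16: PMT = 50,000 / ([(1 − (1+r)^−n)/r] × (1+r)) = CHF 3,384.86

CHF 3,384.86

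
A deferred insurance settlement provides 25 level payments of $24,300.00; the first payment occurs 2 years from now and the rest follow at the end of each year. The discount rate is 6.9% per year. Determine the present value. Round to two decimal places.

Ordinary annuity of 25 payments, first payment at period 2.
Periodic rate r = 0.069 per year.
The ordinary-annuity PV formula values the stream one period before the first payment (period 1); discount that back 1 periods:
PV₀ = 24,300 × [1 − (1+r)^−25] / r × (1+r)^−1 = $267,307.31

$267,307.31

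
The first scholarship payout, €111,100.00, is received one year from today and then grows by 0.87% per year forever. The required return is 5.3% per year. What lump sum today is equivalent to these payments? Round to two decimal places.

Periodic rate r = 0.053 per year.
Growing perpetuity (Gordon): PV = PMT₁ / (r − g) = 111,100 / (r − 0.0087) = €2,507,900.68.

€2,507,900.68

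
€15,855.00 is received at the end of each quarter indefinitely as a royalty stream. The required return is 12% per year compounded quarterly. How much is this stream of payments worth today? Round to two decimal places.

Periodic rate r = 0.12/4 per quarter.
Level perpetuity: PV = PMT / r = 15,855 / (0.12/4) = €528,500.00.

€528,500.00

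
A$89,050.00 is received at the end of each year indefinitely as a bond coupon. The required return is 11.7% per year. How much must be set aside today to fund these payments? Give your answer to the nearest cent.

Periodic rate r = 0.117 per year.
Level perpetuity: PV = PMT / r = 89,050 / (0.117) = A$761,111.11.

A$761,111.11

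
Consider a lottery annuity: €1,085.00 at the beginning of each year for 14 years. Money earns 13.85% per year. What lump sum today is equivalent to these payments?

This is an annuity due: 14 payments of €1,085.00 at the beginning of each year.
Periodic rate r = 0.1385 per year.
PV = PMT × [(1 − (1+r)^−n)/r] × (1+r) = 1,085 × [1 − (1+r)^−14] / r × (1+r) = €7,467.99

€7,467.99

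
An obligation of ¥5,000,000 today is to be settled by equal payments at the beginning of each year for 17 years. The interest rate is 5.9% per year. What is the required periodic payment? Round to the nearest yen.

¥447,401

Level annuity due; solve PV = PMT × [(1 − (1+r)^−n)/r] × (1+r) for PMT.
Periodic rate r = 0.059 per year.
With n = 17: PMT = 5,000,000 / ([(1 − (1+r)^−n)/r] × (1+r)) = ¥447,401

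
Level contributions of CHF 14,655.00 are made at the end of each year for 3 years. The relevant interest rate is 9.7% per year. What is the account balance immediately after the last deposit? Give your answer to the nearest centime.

This is an ordinary annuity: 3 deposits of CHF 14,655.00 at the end of each year.
Periodic rate r = 0.097 per year.
FV = PMT × [((1+r)^n − 1)/r] = 14,655 × [(1+r)^3 − 1] / r = CHF 48,367.49

CHF 48,367.49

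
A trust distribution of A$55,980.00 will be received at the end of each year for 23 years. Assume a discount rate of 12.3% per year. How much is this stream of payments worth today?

This is an ordinary annuity: 23 payments of A$55,980.00 at the end of each year.
Periodic rate r = 0.123 per year.
PV = PMT × [(1 − (1+r)^−n)/r] = 55,980 × [1 − (1+r)^−23] / r = A$423,543.31

A$423,543.31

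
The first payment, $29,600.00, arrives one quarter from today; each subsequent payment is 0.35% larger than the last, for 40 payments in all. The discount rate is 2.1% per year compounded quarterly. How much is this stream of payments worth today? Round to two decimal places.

$1,138,701.03

Periodic rate r = 0.021/4 per quarter; n is counted in quarters.
Growing ordinary annuity: PV = PMT₁ × [1 − ((1+g)/(1+r))^n] / (r − g) = 29,600 × [1 − ((1+0.0035)/(1+r))^40] / (r − 0.0035) = $1,138,701.03.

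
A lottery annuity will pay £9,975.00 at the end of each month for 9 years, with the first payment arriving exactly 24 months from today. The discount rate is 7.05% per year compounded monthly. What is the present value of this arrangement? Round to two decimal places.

£695,654.29

Ordinary annuity of 108 payments, first payment at period 24.
Periodic rate r = 0.0705/12 per month; n is counted in months.
The ordinary-annuity PV formula values the stream one period before the first payment (period 23); discount that back 23 periods:
PV₀ = 9,975 × [1 − (1+r)^−108] / r × (1+r)^−23 = £695,654.29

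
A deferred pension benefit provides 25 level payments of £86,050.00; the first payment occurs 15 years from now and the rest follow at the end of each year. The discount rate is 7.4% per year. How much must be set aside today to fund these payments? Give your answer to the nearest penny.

Ordinary annuity of 25 payments, first payment at period 15.
Periodic rate r = 0.074 per year.
The ordinary-annuity PV formula values the stream one period before the first payment (period 14); discount that back 14 periods:
PV₀ = 86,050 × [1 − (1+r)^−25] / r × (1+r)^−14 = £356,177.56

£356,177.56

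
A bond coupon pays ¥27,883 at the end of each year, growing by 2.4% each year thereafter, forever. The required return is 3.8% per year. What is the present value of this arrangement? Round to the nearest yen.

Periodic rate r = 0.038 per year.
Growing perpetuity (Gordon): PV = PMT₁ / (r − g) = 27,883 / (r − 0.024) = ¥1,991,643.

¥1,991,643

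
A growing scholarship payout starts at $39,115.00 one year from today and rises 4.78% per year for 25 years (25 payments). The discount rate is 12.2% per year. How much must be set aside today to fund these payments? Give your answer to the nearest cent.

Periodic rate r = 0.122 per year.
Growing ordinary annuity: PV = PMT₁ × [1 − ((1+g)/(1+r))^n] / (r − g) = 39,115 × [1 − ((1+0.0478)/(1+r))^25] / (r − 0.0478) = $431,859.63.

$431,859.63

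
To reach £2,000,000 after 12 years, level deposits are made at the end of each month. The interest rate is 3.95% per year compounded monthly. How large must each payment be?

£10,878.72

Level ordinary annuity; solve FV = PMT × [((1+r)^n − 1)/r] for PMT.
Periodic rate r = 0.0395/12 per month; n is counted in months.
With n = 144: PMT = 2,000,000 / ([((1+r)^n − 1)/r]) = £10,878.72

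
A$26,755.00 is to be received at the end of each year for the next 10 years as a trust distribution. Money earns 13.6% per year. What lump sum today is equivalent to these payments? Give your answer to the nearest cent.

This is an ordinary annuity: 10 payments of A$26,755.00 at the end of each year.
Periodic rate r = 0.136 per year.
PV = PMT × [(1 − (1+r)^−n)/r] = 26,755 × [1 − (1+r)^−10] / r = A$141,763.38

A$141,763.38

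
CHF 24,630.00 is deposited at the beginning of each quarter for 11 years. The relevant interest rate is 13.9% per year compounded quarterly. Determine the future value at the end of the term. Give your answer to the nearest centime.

CHF 2,563,480.93

This is an annuity due: 44 deposits of CHF 24,630.00 at the beginning of each quarter.
Periodic rate r = 0.139/4 per quarter; n is counted in quarters.
FV = PMT × [((1+r)^n − 1)/r] × (1+r) = 24,630 × [(1+r)^44 − 1] / r × (1+r) = CHF 2,563,480.93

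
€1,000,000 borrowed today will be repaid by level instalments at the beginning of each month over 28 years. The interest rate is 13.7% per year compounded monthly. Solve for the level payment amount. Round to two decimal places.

Level annuity due; solve PV = PMT × [(1 − (1+r)^−n)/r] × (1+r) for PMT.
Periodic rate r = 0.137/12 per month; n is counted in months.
With n = 336: PMT = 1,000,000 / ([(1 − (1+r)^−n)/r] × (1+r)) = €11,542.35

€11,542.35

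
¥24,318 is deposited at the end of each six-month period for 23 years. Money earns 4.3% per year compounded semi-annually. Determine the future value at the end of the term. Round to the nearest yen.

This is an ordinary annuity: 46 deposits of ¥24,318 at the end of each six-month period.
Periodic rate r = 0.043/2 per half-year; n is counted in half-years.
FV = PMT × [((1+r)^n − 1)/r] = 24,318 × [(1+r)^46 − 1] / r = ¥1,878,154

¥1,878,154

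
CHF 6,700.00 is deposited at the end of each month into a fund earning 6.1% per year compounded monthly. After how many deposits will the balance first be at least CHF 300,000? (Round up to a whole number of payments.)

Periodic rate r = 0.061/12 per month; n is counted in months.
Ordinary annuity FV: 300,000 = 6,700 × [((1+r)^n − 1)/r].
(1+r)^n = 1 + 300,000 × r / 6,700, so n = ln(1 + 300,000·r/6,700) / ln(1+r) = 40.44.
Round up to a whole number of payments: n = 41.

41 payments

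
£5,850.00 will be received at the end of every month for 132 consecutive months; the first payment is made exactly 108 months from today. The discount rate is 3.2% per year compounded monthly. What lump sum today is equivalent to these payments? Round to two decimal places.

£488,987.07

Ordinary annuity of 132 payments, first payment at period 108.
Periodic rate r = 0.032/12 per month; n is counted in months.
The ordinary-annuity PV formula values the stream one period before the first payment (period 107); discount that back 107 periods:
PV₀ = 5,850 × [1 − (1+r)^−132] / r × (1+r)^−107 = £488,987.07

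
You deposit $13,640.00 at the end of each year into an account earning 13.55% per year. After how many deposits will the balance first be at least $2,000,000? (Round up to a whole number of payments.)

Periodic rate r = 0.1355 per year.
Ordinary annuity FV: 2,000,000 = 13,640 × [((1+r)^n − 1)/r].
(1+r)^n = 1 + 2,000,000 × r / 13,640, so n = ln(1 + 2,000,000·r/13,640) / ln(1+r) = 23.91.
Round up to a whole number of payments: n = 24.

24 payments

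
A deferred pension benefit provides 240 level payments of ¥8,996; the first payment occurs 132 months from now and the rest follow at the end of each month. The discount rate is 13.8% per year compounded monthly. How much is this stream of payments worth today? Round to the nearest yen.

Ordinary annuity of 240 payments, first payment at period 132.
Periodic rate r = 0.138/12 per month; n is counted in months.
The ordinary-annuity PV formula values the stream one period before the first payment (period 131); discount that back 131 periods:
PV₀ = 8,996 × [1 − (1+r)^−240] / r × (1+r)^−131 = ¥163,666

¥163,666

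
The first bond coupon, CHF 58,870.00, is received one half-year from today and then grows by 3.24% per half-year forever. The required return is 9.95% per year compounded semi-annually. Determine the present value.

CHF 3,393,083.57

Periodic rate r = 0.0995/2 per half-year.
Growing perpetuity (Gordon): PV = PMT₁ / (r − g) = 58,870 / (r − 0.0324) = CHF 3,393,083.57.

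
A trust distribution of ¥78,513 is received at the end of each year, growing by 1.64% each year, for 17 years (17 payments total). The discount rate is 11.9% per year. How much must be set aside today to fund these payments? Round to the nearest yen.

Periodic rate r = 0.119 per year.
Growing ordinary annuity: PV = PMT₁ × [1 − ((1+g)/(1+r))^n] / (r − g) = 78,513 × [1 − ((1+0.0164)/(1+r))^17] / (r − 0.0164) = ¥616,029.

¥616,029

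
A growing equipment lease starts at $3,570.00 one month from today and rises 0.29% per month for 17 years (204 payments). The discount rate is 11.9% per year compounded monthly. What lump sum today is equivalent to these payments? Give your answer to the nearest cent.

Periodic rate r = 0.119/12 per month; n is counted in months.
Growing ordinary annuity: PV = PMT₁ × [1 − ((1+g)/(1+r))^n] / (r − g) = 3,570 × [1 − ((1+0.0029)/(1+r))^204] / (r − 0.0029) = $386,088.72.

$386,088.72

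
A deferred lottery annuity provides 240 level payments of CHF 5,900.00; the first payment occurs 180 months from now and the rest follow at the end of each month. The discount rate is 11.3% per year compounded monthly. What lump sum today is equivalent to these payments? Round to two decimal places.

Ordinary annuity of 240 payments, first payment at period 180.
Periodic rate r = 0.113/12 per month; n is counted in months.
The ordinary-annuity PV formula values the stream one period before the first payment (period 179); discount that back 179 periods:
PV₀ = 5,900 × [1 − (1+r)^−240] / r × (1+r)^−179 = CHF 104,698.47

CHF 104,698.47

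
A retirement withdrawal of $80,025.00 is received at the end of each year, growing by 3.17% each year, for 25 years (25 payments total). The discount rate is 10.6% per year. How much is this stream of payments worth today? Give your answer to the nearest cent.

$887,733.38

Periodic rate r = 0.106 per year.
Growing ordinary annuity: PV = PMT₁ × [1 − ((1+g)/(1+r))^n] / (r − g) = 80,025 × [1 − ((1+0.0317)/(1+r))^25] / (r − 0.0317) = $887,733.38.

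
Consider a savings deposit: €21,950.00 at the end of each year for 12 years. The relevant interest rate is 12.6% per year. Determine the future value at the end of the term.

This is an ordinary annuity: 12 deposits of €21,950.00 at the end of each year.
Periodic rate r = 0.126 per year.
FV = PMT × [((1+r)^n − 1)/r] = 21,950 × [(1+r)^12 − 1] / r = €549,437.15

€549,437.15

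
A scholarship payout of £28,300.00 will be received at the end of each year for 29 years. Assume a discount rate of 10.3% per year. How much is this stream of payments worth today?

This is an ordinary annuity: 29 payments of £28,300.00 at the end of each year.
Periodic rate r = 0.103 per year.
PV = PMT × [(1 − (1+r)^−n)/r] = 28,300 × [1 − (1+r)^−29] / r = £258,752.15

£258,752.15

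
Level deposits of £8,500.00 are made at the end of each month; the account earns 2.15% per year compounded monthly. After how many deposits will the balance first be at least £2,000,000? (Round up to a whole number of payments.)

Periodic rate r = 0.0215/12 per month; n is counted in months.
Ordinary annuity FV: 2,000,000 = 8,500 × [((1+r)^n − 1)/r].
(1+r)^n = 1 + 2,000,000 × r / 8,500, so n = ln(1 + 2,000,000·r/8,500) / ln(1+r) = 196.51.
Round up to a whole number of payments: n = 197.

197 payments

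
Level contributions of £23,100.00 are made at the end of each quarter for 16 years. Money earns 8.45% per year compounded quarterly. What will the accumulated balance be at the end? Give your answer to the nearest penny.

This is an ordinary annuity: 64 deposits of £23,100.00 at the end of each quarter.
Periodic rate r = 0.0845/4 per quarter; n is counted in quarters.
FV = PMT × [((1+r)^n − 1)/r] = 23,100 × [(1+r)^64 − 1] / r = £3,073,911.32

£3,073,911.32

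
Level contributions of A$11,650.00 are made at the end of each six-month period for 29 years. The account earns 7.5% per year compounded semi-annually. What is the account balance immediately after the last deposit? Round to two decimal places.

A$2,317,208.74

This is an ordinary annuity: 58 deposits of A$11,650.00 at the end of each six-month period.
Periodic rate r = 0.075/2 per half-year; n is counted in half-years.
FV = PMT × [((1+r)^n − 1)/r] = 11,650 × [(1+r)^58 − 1] / r = A$2,317,208.74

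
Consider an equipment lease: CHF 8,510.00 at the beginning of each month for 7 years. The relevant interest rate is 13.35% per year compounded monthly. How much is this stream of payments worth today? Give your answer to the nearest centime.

This is an annuity due: 84 payments of CHF 8,510.00 at the beginning of each month.
Periodic rate r = 0.1335/12 per month; n is counted in months.
PV = PMT × [(1 − (1+r)^−n)/r] × (1+r) = 8,510 × [1 − (1+r)^−84] / r × (1+r) = CHF 468,083.29

CHF 468,083.29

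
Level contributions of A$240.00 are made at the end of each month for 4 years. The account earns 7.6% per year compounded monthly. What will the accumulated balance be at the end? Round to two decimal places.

A$13,413.62

This is an ordinary annuity: 48 deposits of A$240.00 at the end of each month.
Periodic rate r = 0.076/12 per month; n is counted in months.
FV = PMT × [((1+r)^n − 1)/r] = 240 × [(1+r)^48 − 1] / r = A$13,413.62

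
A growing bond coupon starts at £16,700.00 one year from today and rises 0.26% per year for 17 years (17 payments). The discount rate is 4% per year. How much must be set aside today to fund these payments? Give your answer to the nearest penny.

£206,944.92

Periodic rate r = 0.04 per year.
Growing ordinary annuity: PV = PMT₁ × [1 − ((1+g)/(1+r))^n] / (r − g) = 16,700 × [1 − ((1+0.0026)/(1+r))^17] / (r − 0.0026) = £206,944.92.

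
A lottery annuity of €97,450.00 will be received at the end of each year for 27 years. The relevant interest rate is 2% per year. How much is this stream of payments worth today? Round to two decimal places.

€2,017,887.19

This is an ordinary annuity: 27 payments of €97,450.00 at the end of each year.
Periodic rate r = 0.02 per year.
PV = PMT × [(1 − (1+r)^−n)/r] = 97,450 × [1 − (1+r)^−27] / r = €2,017,887.19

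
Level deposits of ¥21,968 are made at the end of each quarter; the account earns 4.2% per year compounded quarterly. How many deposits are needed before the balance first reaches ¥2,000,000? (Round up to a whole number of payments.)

Periodic rate r = 0.042/4 per quarter; n is counted in quarters.
Ordinary annuity FV: 2,000,000 = 21,968 × [((1+r)^n − 1)/r].
(1+r)^n = 1 + 2,000,000 × r / 21,968, so n = ln(1 + 2,000,000·r/21,968) / ln(1+r) = 64.23.
Round up to a whole number of payments: n = 65.

65 payments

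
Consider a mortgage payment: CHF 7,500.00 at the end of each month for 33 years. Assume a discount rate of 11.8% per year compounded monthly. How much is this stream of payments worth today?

This is an ordinary annuity: 396 payments of CHF 7,500.00 at the end of each month.
Periodic rate r = 0.118/12 per month; n is counted in months.
PV = PMT × [(1 − (1+r)^−n)/r] = 7,500 × [1 − (1+r)^−396] / r = CHF 746,881.95

CHF 746,881.95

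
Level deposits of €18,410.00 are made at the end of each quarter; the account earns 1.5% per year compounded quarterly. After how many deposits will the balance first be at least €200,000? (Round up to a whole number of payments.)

Periodic rate r = 0.015/4 per quarter; n is counted in quarters.
Ordinary annuity FV: 200,000 = 18,410 × [((1+r)^n − 1)/r].
(1+r)^n = 1 + 200,000 × r / 18,410, so n = ln(1 + 200,000·r/18,410) / ln(1+r) = 10.67.
Round up to a whole number of payments: n = 11.

11 payments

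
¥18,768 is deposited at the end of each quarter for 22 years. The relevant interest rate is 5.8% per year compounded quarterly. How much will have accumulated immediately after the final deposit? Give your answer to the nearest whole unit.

This is an ordinary annuity: 88 deposits of ¥18,768 at the end of each quarter.
Periodic rate r = 0.058/4 per quarter; n is counted in quarters.
FV = PMT × [((1+r)^n − 1)/r] = 18,768 × [(1+r)^88 − 1] / r = ¥3,300,073

¥3,300,073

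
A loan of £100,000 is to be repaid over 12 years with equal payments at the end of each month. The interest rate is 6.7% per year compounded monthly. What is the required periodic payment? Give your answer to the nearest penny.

£1,012.46

Level ordinary annuity; solve PV = PMT × [(1 − (1+r)^−n)/r] for PMT.
Periodic rate r = 0.067/12 per month; n is counted in months.
With n = 144: PMT = 100,000 / ([(1 − (1+r)^−n)/r]) = £1,012.46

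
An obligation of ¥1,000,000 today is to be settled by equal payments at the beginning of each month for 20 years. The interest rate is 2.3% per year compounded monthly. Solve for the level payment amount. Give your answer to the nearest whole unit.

Level annuity due; solve PV = PMT × [(1 − (1+r)^−n)/r] × (1+r) for PMT.
Periodic rate r = 0.023/12 per month; n is counted in months.
With n = 240: PMT = 1,000,000 / ([(1 − (1+r)^−n)/r] × (1+r)) = ¥5,192

¥5,192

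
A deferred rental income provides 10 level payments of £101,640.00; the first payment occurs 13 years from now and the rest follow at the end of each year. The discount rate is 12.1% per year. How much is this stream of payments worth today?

Ordinary annuity of 10 payments, first payment at period 13.
Periodic rate r = 0.121 per year.
The ordinary-annuity PV formula values the stream one period before the first payment (period 12); discount that back 12 periods:
PV₀ = 101,640 × [1 − (1+r)^−10] / r × (1+r)^−12 = £145,240.34

£145,240.34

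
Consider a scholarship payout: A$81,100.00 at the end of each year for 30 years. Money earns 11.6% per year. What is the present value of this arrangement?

This is an ordinary annuity: 30 payments of A$81,100.00 at the end of each year.
Periodic rate r = 0.116 per year.
PV = PMT × [(1 − (1+r)^−n)/r] = 81,100 × [1 − (1+r)^−30] / r = A$673,158.06

A$673,158.06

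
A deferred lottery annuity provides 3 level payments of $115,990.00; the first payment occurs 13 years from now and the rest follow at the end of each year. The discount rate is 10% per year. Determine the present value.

Ordinary annuity of 3 payments, first payment at period 13.
Periodic rate r = 0.1 per year.
The ordinary-annuity PV formula values the stream one period before the first payment (period 12); discount that back 12 periods:
PV₀ = 115,990 × [1 − (1+r)^−3] / r × (1+r)^−12 = $91,909.05

$91,909.05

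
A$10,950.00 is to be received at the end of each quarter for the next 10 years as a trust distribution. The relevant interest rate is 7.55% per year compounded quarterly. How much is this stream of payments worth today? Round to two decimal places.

A$305,538.53

This is an ordinary annuity: 40 payments of A$10,950.00 at the end of each quarter.
Periodic rate r = 0.0755/4 per quarter; n is counted in quarters.
PV = PMT × [(1 − (1+r)^−n)/r] = 10,950 × [1 − (1+r)^−40] / r = A$305,538.53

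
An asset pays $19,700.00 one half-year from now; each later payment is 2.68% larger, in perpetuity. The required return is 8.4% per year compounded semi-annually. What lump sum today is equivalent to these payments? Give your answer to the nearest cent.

Periodic rate r = 0.084/2 per half-year.
Growing perpetuity (Gordon): PV = PMT₁ / (r − g) = 19,700 / (r − 0.0268) = $1,296,052.63.

$1,296,052.63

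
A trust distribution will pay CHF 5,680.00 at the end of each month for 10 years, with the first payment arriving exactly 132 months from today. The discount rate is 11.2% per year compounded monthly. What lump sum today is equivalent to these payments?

CHF 121,104.33

Ordinary annuity of 120 payments, first payment at period 132.
Periodic rate r = 0.112/12 per month; n is counted in months.
The ordinary-annuity PV formula values the stream one period before the first payment (period 131); discount that back 131 periods:
PV₀ = 5,680 × [1 − (1+r)^−120] / r × (1+r)^−131 = CHF 121,104.33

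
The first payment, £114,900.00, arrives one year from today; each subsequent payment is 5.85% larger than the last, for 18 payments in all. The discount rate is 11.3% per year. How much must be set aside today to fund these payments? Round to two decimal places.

£1,254,280.04

Periodic rate r = 0.113 per year.
Growing ordinary annuity: PV = PMT₁ × [1 − ((1+g)/(1+r))^n] / (r − g) = 114,900 × [1 − ((1+0.0585)/(1+r))^18] / (r − 0.0585) = £1,254,280.04.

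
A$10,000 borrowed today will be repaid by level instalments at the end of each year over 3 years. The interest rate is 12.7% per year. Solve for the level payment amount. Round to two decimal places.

Level ordinary annuity; solve PV = PMT × [(1 − (1+r)^−n)/r] for PMT.
Periodic rate r = 0.127 per year.
With n = 3: PMT = 10,000 / ([(1 − (1+r)^−n)/r]) = A$4,213.66

A$4,213.66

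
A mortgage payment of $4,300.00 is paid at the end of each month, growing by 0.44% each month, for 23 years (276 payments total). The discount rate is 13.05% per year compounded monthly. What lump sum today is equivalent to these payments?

$551,377.82

Periodic rate r = 0.1305/12 per month; n is counted in months.
Growing ordinary annuity: PV = PMT₁ × [1 − ((1+g)/(1+r))^n] / (r − g) = 4,300 × [1 − ((1+0.0044)/(1+r))^276] / (r − 0.0044) = $551,377.82.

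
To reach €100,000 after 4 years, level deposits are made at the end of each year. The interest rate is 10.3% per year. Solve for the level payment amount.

€21,452.19

Level ordinary annuity; solve FV = PMT × [((1+r)^n − 1)/r] for PMT.
Periodic rate r = 0.103 per year.
With n = 4: PMT = 100,000 / ([((1+r)^n − 1)/r]) = €21,452.19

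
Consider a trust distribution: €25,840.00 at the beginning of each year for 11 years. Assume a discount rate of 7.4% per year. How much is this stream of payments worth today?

This is an annuity due: 11 payments of €25,840.00 at the beginning of each year.
Periodic rate r = 0.074 per year.
PV = PMT × [(1 − (1+r)^−n)/r] × (1+r) = 25,840 × [1 − (1+r)^−11] / r × (1+r) = €204,020.58

€204,020.58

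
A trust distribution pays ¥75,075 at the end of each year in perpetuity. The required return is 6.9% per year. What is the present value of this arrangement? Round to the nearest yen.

Periodic rate r = 0.069 per year.
Level perpetuity: PV = PMT / r = 75,075 / (0.069) = ¥1,088,043.

¥1,088,043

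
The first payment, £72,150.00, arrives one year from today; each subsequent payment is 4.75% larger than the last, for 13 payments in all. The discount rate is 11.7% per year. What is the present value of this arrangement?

£587,766.51

Periodic rate r = 0.117 per year.
Growing ordinary annuity: PV = PMT₁ × [1 − ((1+g)/(1+r))^n] / (r − g) = 72,150 × [1 − ((1+0.0475)/(1+r))^13] / (r − 0.0475) = £587,766.51.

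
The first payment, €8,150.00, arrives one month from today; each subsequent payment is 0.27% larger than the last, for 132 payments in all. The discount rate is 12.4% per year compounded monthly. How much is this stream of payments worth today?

Periodic rate r = 0.124/12 per month; n is counted in months.
Growing ordinary annuity: PV = PMT₁ × [1 − ((1+g)/(1+r))^n] / (r − g) = 8,150 × [1 − ((1+0.0027)/(1+r))^132] / (r − 0.0027) = €675,330.42.

€675,330.42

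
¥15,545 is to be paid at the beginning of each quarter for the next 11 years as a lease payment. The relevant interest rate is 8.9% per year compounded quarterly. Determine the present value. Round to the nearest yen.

¥442,987

This is an annuity due: 44 payments of ¥15,545 at the beginning of each quarter.
Periodic rate r = 0.089/4 per quarter; n is counted in quarters.
PV = PMT × [(1 − (1+r)^−n)/r] × (1+r) = 15,545 × [1 − (1+r)^−44] / r × (1+r) = ¥442,987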